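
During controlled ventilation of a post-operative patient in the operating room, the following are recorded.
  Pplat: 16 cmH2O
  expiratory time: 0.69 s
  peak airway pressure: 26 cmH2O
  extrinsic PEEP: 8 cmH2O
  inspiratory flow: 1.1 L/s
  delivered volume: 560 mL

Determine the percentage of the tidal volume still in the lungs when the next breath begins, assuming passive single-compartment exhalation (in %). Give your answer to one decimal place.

R = (PIP − Pplat)/V̇ = (26 − 16) / 1.1 = 10.0/1.1 = 9.091 cmH2O·s/L.
C = Vt/(Pplat − PEEP) = 560.0 / (16 − 8) = 560.0/8.0 = 70.0 mL/cmH2O.
τ = R × C = 9.091 × 0.07 L/cmH2O = 0.6364 s.
Fraction remaining at end-expiration = e^(−Te/τ) = e^(−0.69/0.6364) = 0.3382 → 33.82%.

33.8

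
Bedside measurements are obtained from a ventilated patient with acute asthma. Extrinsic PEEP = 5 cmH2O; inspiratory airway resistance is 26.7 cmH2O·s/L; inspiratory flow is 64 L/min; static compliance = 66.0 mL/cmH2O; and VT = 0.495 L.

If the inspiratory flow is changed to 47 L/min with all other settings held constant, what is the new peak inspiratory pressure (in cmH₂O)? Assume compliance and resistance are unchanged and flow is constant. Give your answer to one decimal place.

Flow: 64 L/min ÷ 60 = 1.0667 L/s.
New flow: 47 L/min ÷ 60 = 0.7833 L/s.
PIP = Vt/C + R·V̇ + PEEP (constant-flow equation of motion).
Only the resistive term changes: ΔPIP = R × ΔV̇ = 26.7 × (0.7833 − 1.0667) = 26.7 × -0.2834 = -7.567 cmH2O.
Original PIP = 495/66.0 + 26.7×1.0667 + 5 = 40.981 cmH2O; new PIP = 40.981 + (-7.567) = 33.414 cmH2O.

33.4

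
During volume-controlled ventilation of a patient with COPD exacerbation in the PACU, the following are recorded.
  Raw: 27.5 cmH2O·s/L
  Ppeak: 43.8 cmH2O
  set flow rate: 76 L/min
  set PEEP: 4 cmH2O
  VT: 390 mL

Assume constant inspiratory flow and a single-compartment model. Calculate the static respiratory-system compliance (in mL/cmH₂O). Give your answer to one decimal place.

Flow: 76 L/min ÷ 60 = 1.2667 L/s.
Equation of motion (constant flow): PIP = Vt/C + R·V̇ + PEEP.
Vt/C = PIP − R·V̇ − PEEP = 43.8 − 27.5×1.2667 − 4 = 43.8 − 34.834 − 4 = 4.966 cmH2O.
C = Vt / 4.966 = 390 / 4.966 = 78.534 mL/cmH2O.

78.5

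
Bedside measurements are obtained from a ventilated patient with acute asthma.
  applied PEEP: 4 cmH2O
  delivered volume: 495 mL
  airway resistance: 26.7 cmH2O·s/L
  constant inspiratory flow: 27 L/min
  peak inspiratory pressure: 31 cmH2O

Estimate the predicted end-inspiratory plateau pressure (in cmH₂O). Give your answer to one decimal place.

Flow: 27 L/min ÷ 60 = 0.45 L/s.
Pplat = PIP − Raw × flow = 31 − 26.7 × 0.45 = 31 − 12.015 = 18.985 cmH2O.

19.0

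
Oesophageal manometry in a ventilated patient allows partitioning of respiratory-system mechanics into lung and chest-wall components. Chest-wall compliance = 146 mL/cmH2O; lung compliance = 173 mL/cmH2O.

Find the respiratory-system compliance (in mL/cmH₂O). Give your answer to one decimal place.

Lung and chest wall are elastances in series: 1/Crs = 1/CL + 1/Ccw.
1/Crs = 1/173 + 1/146 = 0.01263.
Crs = 79.177 mL/cmH2O.

79.2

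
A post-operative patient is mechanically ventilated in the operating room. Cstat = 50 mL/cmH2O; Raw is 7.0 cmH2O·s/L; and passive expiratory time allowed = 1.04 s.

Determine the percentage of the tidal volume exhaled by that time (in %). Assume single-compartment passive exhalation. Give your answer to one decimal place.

τ = R × C = 7.0 × 50 mL/cmH2O = 7.0 × 0.050 L/cmH2O = 0.35 s.
Passive exhalation: V(t)/V₀ = e^(−t/τ) = e^(−1.04/0.35) = 0.05123.
Fraction exhaled = 1 − 0.05123 = 0.9488 → 94.88%.

94.9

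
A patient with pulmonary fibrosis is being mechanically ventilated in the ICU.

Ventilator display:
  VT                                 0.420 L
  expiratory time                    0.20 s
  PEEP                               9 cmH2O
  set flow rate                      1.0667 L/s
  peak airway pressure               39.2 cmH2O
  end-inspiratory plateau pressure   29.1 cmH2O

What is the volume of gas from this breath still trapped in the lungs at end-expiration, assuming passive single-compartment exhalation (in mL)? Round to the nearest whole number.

153

R = (PIP − Pplat)/V̇ = (39.2 − 29.1) / 1.0667 = 10.1/1.0667 = 9.468 cmH2O·s/L.
C = Vt/(Pplat − PEEP) = 420.0 / (29.1 − 9) = 420.0/20.1 = 20.896 mL/cmH2O.
τ = R × C = 9.468 × 0.0209 L/cmH2O = 0.1979 s.
Fraction remaining = e^(−Te/τ) = e^(−0.20/0.1979) = 0.364.
Trapped volume = 420.0 × 0.364 = 152.88 mL.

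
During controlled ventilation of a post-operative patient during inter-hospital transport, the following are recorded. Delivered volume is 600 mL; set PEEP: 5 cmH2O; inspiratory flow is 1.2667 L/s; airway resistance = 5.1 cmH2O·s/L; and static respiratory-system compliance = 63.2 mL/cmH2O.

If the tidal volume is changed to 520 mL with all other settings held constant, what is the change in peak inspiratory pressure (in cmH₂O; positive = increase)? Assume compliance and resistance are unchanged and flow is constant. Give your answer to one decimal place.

-1.3

PIP = Vt/C + R·V̇ + PEEP (constant-flow equation of motion).
Only the elastic term changes: ΔPIP = ΔVt / C = (520 − 600) / 63.2 = -1.266 cmH2O.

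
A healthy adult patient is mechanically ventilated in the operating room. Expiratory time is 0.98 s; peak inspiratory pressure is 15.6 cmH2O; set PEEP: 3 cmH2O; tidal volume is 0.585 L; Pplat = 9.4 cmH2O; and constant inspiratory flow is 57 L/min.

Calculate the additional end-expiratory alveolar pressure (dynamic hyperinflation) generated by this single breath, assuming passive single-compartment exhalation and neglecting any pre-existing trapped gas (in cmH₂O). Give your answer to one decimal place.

Flow: 57 L/min ÷ 60 = 0.95 L/s.
R = (PIP − Pplat)/V̇ = (15.6 − 9.4) / 0.95 = 6.2/0.95 = 6.526 cmH2O·s/L.
C = Vt/(Pplat − PEEP) = 585.0 / (9.4 − 3) = 585.0/6.4 = 91.406 mL/cmH2O.
τ = R × C = 6.526 × 0.09141 L/cmH2O = 0.5965 s.
Fraction remaining = e^(−Te/τ) = e^(−0.98/0.5965) = 0.1934; trapped volume = 585.0 × 0.1934 = 113.14 mL.
Additional alveolar pressure from trapping ≈ V_trapped / C = 113.14 / 91.406 = 1.238 cmH2O.

1.2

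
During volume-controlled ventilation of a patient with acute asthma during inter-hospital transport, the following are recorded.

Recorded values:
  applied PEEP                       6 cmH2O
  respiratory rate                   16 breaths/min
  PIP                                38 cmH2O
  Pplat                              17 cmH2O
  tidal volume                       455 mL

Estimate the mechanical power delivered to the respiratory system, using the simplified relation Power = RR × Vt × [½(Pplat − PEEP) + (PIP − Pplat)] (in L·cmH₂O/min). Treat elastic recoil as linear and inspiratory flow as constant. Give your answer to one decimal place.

Per-breath work = Vt × [½(Pplat−PEEP) + (PIP−Pplat)] = 0.455 × [0.5×11.0 + 21.0] = 0.455 × 26.5 = 12.058 L·cmH2O.
Power = 16 × 12.058 = 192.93 L·cmH2O/min.

192.9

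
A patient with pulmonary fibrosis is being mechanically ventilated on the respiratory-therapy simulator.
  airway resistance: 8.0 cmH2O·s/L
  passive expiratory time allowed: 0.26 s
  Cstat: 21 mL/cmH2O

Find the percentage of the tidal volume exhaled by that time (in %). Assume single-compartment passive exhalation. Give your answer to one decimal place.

78.7

τ = R × C = 8.0 × 21 mL/cmH2O = 8.0 × 0.021 L/cmH2O = 0.168 s.
Passive exhalation: V(t)/V₀ = e^(−t/τ) = e^(−0.26/0.168) = 0.2128.
Fraction exhaled = 1 − 0.2128 = 0.7872 → 78.72%.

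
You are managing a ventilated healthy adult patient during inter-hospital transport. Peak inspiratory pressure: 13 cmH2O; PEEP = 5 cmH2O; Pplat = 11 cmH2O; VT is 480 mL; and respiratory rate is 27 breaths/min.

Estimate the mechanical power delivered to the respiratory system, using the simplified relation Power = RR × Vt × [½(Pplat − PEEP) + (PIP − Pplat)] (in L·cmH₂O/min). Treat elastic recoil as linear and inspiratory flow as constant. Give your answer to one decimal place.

Per-breath work = Vt × [½(Pplat−PEEP) + (PIP−Pplat)] = 0.480 × [0.5×6.0 + 2.0] = 0.480 × 5.0 = 2.4 L·cmH2O.
Power = 27 × 2.4 = 64.8 L·cmH2O/min.

64.8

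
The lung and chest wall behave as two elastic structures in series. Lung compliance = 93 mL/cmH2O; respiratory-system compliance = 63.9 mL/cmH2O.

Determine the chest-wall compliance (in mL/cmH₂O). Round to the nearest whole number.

1/Ccw = 1/Crs − 1/CL.
1/Ccw = 1/63.9 − 1/93 = 0.004897.
Ccw = 204.21 mL/cmH2O.

204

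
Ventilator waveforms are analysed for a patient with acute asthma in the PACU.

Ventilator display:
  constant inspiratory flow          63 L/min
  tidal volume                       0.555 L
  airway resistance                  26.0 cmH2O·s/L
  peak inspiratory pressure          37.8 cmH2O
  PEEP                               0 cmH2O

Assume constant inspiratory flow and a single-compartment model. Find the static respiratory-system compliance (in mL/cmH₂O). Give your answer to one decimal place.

52.9

Flow: 63 L/min ÷ 60 = 1.05 L/s.
Equation of motion (constant flow): PIP = Vt/C + R·V̇ + PEEP.
Vt/C = PIP − R·V̇ − PEEP = 37.8 − 26.0×1.05 − 0 = 37.8 − 27.3 − 0 = 10.5 cmH2O.
C = Vt / 10.5 = 555 / 10.5 = 52.857 mL/cmH2O.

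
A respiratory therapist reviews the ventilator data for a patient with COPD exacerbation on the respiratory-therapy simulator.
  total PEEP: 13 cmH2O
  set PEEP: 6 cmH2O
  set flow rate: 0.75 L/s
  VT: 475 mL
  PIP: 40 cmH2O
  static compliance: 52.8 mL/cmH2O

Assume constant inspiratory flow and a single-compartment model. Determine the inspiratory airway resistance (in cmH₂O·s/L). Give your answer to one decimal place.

Total PEEP = 13 cmH2O (set 6 + intrinsic 7); this is the baseline alveolar pressure.
Equation of motion (constant flow): PIP = Vt/C + R·V̇ + PEEP.
R·V̇ = PIP − Vt/C − PEEP = 40 − 475/52.8 − 13 = 40 − 8.996 − 13 = 18.004 cmH2O.
R = 18.004 / 0.75 = 24.005 cmH2O·s/L.

24.0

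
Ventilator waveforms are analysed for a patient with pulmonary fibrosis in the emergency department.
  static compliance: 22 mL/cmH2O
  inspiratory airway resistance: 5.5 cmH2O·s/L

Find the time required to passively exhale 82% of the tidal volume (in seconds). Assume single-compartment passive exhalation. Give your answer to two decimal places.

τ = R × C = 5.5 × 22 mL/cmH2O = 5.5 × 0.022 L/cmH2O = 0.121 s.
Exhaled fraction f = 1 − e^(−t/τ) → t = −τ·ln(1 − f) = −0.121·ln(0.18) = 0.2075 s.

0.21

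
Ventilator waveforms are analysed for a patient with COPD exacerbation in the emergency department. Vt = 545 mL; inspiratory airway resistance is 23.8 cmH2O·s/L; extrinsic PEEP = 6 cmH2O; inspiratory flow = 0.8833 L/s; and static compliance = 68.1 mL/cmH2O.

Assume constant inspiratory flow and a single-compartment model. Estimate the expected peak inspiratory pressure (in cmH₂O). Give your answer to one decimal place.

35.0

Equation of motion (constant flow): PIP = Vt/C + R·V̇ + PEEP.
PIP = 545/68.1 + 23.8×0.8833 + 6 = 8.003 + 21.023 + 6 = 35.026 cmH2O.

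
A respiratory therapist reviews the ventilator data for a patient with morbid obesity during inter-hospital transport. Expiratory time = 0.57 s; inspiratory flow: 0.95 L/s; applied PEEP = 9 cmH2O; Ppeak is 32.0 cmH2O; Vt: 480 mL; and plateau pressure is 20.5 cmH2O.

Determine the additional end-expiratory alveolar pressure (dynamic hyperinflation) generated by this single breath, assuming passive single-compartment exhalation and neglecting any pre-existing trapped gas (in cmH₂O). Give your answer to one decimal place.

R = (PIP − Pplat)/V̇ = (32.0 − 20.5) / 0.95 = 11.5/0.95 = 12.105 cmH2O·s/L.
C = Vt/(Pplat − PEEP) = 480.0 / (20.5 − 9) = 480.0/11.5 = 41.739 mL/cmH2O.
τ = R × C = 12.105 × 0.04174 L/cmH2O = 0.5053 s.
Fraction remaining = e^(−Te/τ) = e^(−0.57/0.5053) = 0.3237; trapped volume = 480.0 × 0.3237 = 155.38 mL.
Additional alveolar pressure from trapping ≈ V_trapped / C = 155.38 / 41.739 = 3.723 cmH2O.

3.7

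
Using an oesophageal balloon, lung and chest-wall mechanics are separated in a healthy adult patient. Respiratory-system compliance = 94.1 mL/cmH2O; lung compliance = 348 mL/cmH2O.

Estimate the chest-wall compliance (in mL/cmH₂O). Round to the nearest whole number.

129

1/Ccw = 1/Crs − 1/CL.
1/Ccw = 1/94.1 − 1/348 = 0.007753.
Ccw = 128.98 mL/cmH2O.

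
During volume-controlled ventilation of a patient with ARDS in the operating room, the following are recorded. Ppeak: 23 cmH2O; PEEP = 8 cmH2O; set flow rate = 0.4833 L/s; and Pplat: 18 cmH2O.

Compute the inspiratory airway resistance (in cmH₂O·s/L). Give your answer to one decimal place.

10.3

Raw = (PIP − Pplat) / flow = (23 − 18) / 0.4833 = 5.0 / 0.4833 = 10.346 cmH2O·s/L.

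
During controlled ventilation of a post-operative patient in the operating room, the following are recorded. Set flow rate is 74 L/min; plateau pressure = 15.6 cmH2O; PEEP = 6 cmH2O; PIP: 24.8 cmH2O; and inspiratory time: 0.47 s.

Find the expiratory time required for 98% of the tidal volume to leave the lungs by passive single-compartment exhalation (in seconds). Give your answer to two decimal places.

Flow: 74 L/min ÷ 60 = 1.2333 L/s.
Vt = flow × Ti = 1.2333 L/s × 0.47 s × 1000 mL/L = 579.65 mL.
R = (PIP − Pplat)/V̇ = (24.8 − 15.6) / 1.2333 = 9.2/1.2333 = 7.46 cmH2O·s/L.
C = Vt/(Pplat − PEEP) = 579.65 / (15.6 − 6) = 579.65/9.6 = 60.38 mL/cmH2O.
τ = R × C = 7.46 × 0.06038 L/cmH2O = 0.4504 s.
t = −τ·ln(1 − 0.98) = −0.4504·ln(0.02) = 1.762 s.

1.76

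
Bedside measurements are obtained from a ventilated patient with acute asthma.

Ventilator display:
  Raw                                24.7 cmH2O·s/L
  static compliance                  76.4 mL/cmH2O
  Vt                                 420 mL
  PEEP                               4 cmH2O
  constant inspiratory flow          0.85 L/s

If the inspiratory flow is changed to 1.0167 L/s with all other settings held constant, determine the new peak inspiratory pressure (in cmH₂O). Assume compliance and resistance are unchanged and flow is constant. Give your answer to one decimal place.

PIP = Vt/C + R·V̇ + PEEP (constant-flow equation of motion).
Only the resistive term changes: ΔPIP = R × ΔV̇ = 24.7 × (1.0167 − 0.85) = 24.7 × 0.1667 = 4.117 cmH2O.
Original PIP = 420/76.4 + 24.7×0.85 + 4 = 30.492 cmH2O; new PIP = 30.492 + (4.117) = 34.609 cmH2O.

34.6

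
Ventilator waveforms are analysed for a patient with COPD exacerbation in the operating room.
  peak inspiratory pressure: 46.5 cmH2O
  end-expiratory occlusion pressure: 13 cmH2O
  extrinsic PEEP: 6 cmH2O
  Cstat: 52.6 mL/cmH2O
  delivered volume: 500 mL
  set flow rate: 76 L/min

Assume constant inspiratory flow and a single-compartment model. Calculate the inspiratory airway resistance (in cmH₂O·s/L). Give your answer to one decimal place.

18.9

Flow: 76 L/min ÷ 60 = 1.2667 L/s.
Total PEEP = 13 cmH2O (set 6 + intrinsic 7); this is the baseline alveolar pressure.
Equation of motion (constant flow): PIP = Vt/C + R·V̇ + PEEP.
R·V̇ = PIP − Vt/C − PEEP = 46.5 − 500/52.6 − 13 = 46.5 − 9.506 − 13 = 23.994 cmH2O.
R = 23.994 / 1.2667 = 18.942 cmH2O·s/L.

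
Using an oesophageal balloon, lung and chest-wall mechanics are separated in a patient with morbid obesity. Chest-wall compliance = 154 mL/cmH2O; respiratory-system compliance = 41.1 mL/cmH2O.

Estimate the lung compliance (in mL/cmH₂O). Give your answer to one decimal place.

56.1

1/CL = 1/Crs − 1/Ccw.
1/CL = 1/41.1 − 1/154 = 0.01784.
CL = 56.054 mL/cmH2O.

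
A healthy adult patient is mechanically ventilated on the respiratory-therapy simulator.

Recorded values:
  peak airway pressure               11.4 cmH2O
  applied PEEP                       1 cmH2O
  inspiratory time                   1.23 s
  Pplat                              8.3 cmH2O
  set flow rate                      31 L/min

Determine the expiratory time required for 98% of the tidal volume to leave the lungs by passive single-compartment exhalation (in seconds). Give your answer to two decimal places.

2.04

Flow: 31 L/min ÷ 60 = 0.5167 L/s.
Vt = flow × Ti = 0.5167 L/s × 1.23 s × 1000 mL/L = 635.54 mL.
R = (PIP − Pplat)/V̇ = (11.4 − 8.3) / 0.5167 = 3.1/0.5167 = 6.0 cmH2O·s/L.
C = Vt/(Pplat − PEEP) = 635.54 / (8.3 − 1) = 635.54/7.3 = 87.06 mL/cmH2O.
τ = R × C = 6.0 × 0.08706 L/cmH2O = 0.5224 s.
t = −τ·ln(1 − 0.98) = −0.5224·ln(0.02) = 2.044 s.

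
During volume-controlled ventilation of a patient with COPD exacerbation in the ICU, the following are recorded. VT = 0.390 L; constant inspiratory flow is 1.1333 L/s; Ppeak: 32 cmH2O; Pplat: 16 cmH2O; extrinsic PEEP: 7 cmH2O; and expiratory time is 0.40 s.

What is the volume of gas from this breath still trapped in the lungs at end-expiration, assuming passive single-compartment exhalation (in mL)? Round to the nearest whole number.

R = (PIP − Pplat)/V̇ = (32 − 16) / 1.1333 = 16.0/1.1333 = 14.118 cmH2O·s/L.
C = Vt/(Pplat − PEEP) = 390.0 / (16 − 7) = 390.0/9.0 = 43.333 mL/cmH2O.
τ = R × C = 14.118 × 0.04333 L/cmH2O = 0.6117 s.
Fraction remaining = e^(−Te/τ) = e^(−0.40/0.6117) = 0.52.
Trapped volume = 390.0 × 0.52 = 202.8 mL.

203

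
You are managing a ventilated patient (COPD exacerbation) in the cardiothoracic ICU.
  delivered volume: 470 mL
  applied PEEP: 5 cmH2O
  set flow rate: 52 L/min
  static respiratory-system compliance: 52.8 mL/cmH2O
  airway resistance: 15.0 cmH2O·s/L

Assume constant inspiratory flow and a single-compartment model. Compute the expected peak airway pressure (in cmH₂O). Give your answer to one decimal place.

Flow: 52 L/min ÷ 60 = 0.8667 L/s.
Equation of motion (constant flow): PIP = Vt/C + R·V̇ + PEEP.
PIP = 470/52.8 + 15.0×0.8667 + 5 = 8.902 + 13.001 + 5 = 26.903 cmH2O.

26.9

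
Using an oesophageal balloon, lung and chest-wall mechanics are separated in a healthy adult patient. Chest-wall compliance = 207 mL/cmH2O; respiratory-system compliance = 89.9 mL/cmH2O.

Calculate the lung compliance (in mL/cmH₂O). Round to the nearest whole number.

159

1/CL = 1/Crs − 1/Ccw.
1/CL = 1/89.9 − 1/207 = 0.006293.
CL = 158.91 mL/cmH2O.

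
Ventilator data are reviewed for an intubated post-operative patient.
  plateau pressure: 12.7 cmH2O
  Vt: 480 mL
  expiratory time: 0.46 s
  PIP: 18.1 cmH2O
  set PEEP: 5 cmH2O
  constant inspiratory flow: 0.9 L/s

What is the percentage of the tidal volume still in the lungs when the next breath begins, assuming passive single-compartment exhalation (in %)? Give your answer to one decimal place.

29.2

R = (PIP − Pplat)/V̇ = (18.1 − 12.7) / 0.9 = 5.4/0.9 = 6.0 cmH2O·s/L.
C = Vt/(Pplat − PEEP) = 480.0 / (12.7 − 5) = 480.0/7.7 = 62.338 mL/cmH2O.
τ = R × C = 6.0 × 0.06234 L/cmH2O = 0.374 s.
Fraction remaining at end-expiration = e^(−Te/τ) = e^(−0.46/0.374) = 0.2923 → 29.23%.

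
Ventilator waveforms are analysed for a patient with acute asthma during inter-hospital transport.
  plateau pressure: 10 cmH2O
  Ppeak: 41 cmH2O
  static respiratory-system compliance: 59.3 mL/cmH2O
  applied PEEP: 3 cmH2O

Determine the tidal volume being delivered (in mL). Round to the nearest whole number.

Vt = Cstat × (Pplat − PEEP) = 59.3 × (10 − 3) = 59.3 × 7.0 = 415.1 mL.

415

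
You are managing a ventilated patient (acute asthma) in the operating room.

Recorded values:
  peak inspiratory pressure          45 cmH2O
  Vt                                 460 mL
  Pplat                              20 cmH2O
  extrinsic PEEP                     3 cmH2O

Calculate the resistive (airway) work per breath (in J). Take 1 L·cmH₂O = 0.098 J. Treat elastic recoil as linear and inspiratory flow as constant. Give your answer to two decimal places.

With constant inspiratory flow the resistive pressure is constant at PIP − Pplat = 45 − 20 = 25.0 cmH2O, so resistive work = 25.0 × 0.460 = 11.5 L·cmH2O.
× 0.098 J/(L·cmH2O) → 1.127 J.

1.13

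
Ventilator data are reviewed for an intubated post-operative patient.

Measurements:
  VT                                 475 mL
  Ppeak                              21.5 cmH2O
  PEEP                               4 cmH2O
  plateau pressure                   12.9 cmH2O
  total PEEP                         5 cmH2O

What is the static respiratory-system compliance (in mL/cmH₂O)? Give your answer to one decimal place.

60.1

End-expiratory occlusion gives total PEEP = 5 cmH2O (intrinsic PEEP = 5 − 4 = 1). Use total PEEP for the elastic gradient.
Cstat = Vt / (Pplat − PEEPtotal) = 475 / (12.9 − 5) = 475 / 7.9 = 60.127 mL/cmH2O.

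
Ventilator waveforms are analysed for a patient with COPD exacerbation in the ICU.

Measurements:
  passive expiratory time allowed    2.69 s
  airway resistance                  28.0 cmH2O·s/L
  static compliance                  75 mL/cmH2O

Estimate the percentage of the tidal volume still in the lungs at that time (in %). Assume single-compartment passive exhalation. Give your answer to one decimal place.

27.8

τ = R × C = 28.0 × 75 mL/cmH2O = 28.0 × 0.075 L/cmH2O = 2.1 s.
Passive exhalation: V(t)/V₀ = e^(−t/τ) = e^(−2.69/2.1) = 0.2778.
Fraction remaining = 0.2778 → 27.78%.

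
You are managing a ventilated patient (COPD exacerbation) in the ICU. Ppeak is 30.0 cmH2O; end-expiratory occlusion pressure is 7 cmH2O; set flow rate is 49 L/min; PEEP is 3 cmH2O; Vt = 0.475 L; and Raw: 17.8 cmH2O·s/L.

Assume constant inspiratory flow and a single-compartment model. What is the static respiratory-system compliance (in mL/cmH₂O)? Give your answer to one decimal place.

Flow: 49 L/min ÷ 60 = 0.8167 L/s.
Total PEEP = 7 cmH2O (set 3 + intrinsic 4); this is the baseline alveolar pressure.
Equation of motion (constant flow): PIP = Vt/C + R·V̇ + PEEP.
Vt/C = PIP − R·V̇ − PEEP = 30.0 − 17.8×0.8167 − 7 = 30.0 − 14.537 − 7 = 8.463 cmH2O.
C = Vt / 8.463 = 475 / 8.463 = 56.127 mL/cmH2O.

56.1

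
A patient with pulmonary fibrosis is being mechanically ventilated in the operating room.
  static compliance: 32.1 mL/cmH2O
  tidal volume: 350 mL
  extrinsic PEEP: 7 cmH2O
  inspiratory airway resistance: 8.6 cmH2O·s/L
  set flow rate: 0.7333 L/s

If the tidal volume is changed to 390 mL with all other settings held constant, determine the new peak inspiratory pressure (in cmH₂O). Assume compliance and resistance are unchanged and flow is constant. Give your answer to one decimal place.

PIP = Vt/C + R·V̇ + PEEP (constant-flow equation of motion).
Only the elastic term changes: ΔPIP = ΔVt / C = (390 − 350) / 32.1 = 1.246 cmH2O.
Original PIP = 350/32.1 + 8.6×0.7333 + 7 = 24.21 cmH2O; new PIP = 24.21 + (1.246) = 25.456 cmH2O.

25.5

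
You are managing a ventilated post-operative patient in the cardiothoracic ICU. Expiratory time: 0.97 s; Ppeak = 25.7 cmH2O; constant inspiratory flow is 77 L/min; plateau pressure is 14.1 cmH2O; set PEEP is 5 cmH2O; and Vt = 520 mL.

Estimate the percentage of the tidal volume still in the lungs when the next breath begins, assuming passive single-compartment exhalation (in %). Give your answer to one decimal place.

15.3

Flow: 77 L/min ÷ 60 = 1.2833 L/s.
R = (PIP − Pplat)/V̇ = (25.7 − 14.1) / 1.2833 = 11.6/1.2833 = 9.039 cmH2O·s/L.
C = Vt/(Pplat − PEEP) = 520.0 / (14.1 − 5) = 520.0/9.1 = 57.143 mL/cmH2O.
τ = R × C = 9.039 × 0.05714 L/cmH2O = 0.5165 s.
Fraction remaining at end-expiration = e^(−Te/τ) = e^(−0.97/0.5165) = 0.1529 → 15.29%.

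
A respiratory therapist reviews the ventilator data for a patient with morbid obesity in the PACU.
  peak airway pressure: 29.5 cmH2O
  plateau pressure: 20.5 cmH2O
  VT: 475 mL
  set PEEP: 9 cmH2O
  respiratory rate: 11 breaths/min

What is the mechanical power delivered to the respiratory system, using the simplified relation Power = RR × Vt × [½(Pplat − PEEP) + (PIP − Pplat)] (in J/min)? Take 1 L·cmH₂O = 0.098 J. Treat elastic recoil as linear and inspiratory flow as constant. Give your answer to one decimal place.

7.6

Per-breath work = Vt × [½(Pplat−PEEP) + (PIP−Pplat)] = 0.475 × [0.5×11.5 + 9.0] = 0.475 × 14.75 = 7.006 L·cmH2O.
Power = 11 × 7.006 = 77.066 L·cmH2O/min.
× 0.098 J/(L·cmH2O) → 7.552 J/min.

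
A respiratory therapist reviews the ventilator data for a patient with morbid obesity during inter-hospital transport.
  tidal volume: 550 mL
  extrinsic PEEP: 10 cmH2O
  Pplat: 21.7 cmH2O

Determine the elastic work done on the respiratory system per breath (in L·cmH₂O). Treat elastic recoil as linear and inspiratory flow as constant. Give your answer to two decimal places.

Elastic work ≈ ½ × (Pplat − PEEP) × Vt = 0.5 × (21.7 − 10) × 0.550 L = 0.5 × 11.7 × 0.550 = 3.218 L·cmH2O.

3.22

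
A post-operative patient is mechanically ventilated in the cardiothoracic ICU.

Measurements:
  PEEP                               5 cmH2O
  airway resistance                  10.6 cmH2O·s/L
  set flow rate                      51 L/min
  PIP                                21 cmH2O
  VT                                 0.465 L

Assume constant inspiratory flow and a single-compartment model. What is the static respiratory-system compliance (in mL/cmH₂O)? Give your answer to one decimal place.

66.5

Flow: 51 L/min ÷ 60 = 0.85 L/s.
Equation of motion (constant flow): PIP = Vt/C + R·V̇ + PEEP.
Vt/C = PIP − R·V̇ − PEEP = 21 − 10.6×0.85 − 5 = 21 − 9.01 − 5 = 6.99 cmH2O.
C = Vt / 6.99 = 465 / 6.99 = 66.524 mL/cmH2O.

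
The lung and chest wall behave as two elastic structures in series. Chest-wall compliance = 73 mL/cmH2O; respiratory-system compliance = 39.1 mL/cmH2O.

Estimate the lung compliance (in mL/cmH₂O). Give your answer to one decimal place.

1/CL = 1/Crs − 1/Ccw.
1/CL = 1/39.1 − 1/73 = 0.01188.
CL = 84.175 mL/cmH2O.

84.2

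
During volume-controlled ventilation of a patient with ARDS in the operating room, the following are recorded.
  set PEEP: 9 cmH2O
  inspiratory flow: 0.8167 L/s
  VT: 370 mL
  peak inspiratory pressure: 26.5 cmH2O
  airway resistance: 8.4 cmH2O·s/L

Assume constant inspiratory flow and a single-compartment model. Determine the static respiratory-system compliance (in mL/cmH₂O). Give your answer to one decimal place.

Equation of motion (constant flow): PIP = Vt/C + R·V̇ + PEEP.
Vt/C = PIP − R·V̇ − PEEP = 26.5 − 8.4×0.8167 − 9 = 26.5 − 6.86 − 9 = 10.64 cmH2O.
C = Vt / 10.64 = 370 / 10.64 = 34.774 mL/cmH2O.

34.8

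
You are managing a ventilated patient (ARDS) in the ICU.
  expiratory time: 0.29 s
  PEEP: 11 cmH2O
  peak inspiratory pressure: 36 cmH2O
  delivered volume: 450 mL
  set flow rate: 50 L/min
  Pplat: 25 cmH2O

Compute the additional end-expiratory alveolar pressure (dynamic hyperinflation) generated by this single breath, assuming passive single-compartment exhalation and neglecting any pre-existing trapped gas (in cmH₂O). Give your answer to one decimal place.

Flow: 50 L/min ÷ 60 = 0.8333 L/s.
R = (PIP − Pplat)/V̇ = (36 − 25) / 0.8333 = 11.0/0.8333 = 13.201 cmH2O·s/L.
C = Vt/(Pplat − PEEP) = 450.0 / (25 − 11) = 450.0/14.0 = 32.143 mL/cmH2O.
τ = R × C = 13.201 × 0.03214 L/cmH2O = 0.4243 s.
Fraction remaining = e^(−Te/τ) = e^(−0.29/0.4243) = 0.5049; trapped volume = 450.0 × 0.5049 = 227.21 mL.
Additional alveolar pressure from trapping ≈ V_trapped / C = 227.21 / 32.143 = 7.069 cmH2O.

7.1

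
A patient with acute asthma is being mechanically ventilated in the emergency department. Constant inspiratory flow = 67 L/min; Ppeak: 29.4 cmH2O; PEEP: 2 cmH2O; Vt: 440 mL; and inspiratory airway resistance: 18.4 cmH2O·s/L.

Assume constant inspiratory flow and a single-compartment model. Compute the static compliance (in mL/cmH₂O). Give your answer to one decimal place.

Flow: 67 L/min ÷ 60 = 1.1167 L/s.
Equation of motion (constant flow): PIP = Vt/C + R·V̇ + PEEP.
Vt/C = PIP − R·V̇ − PEEP = 29.4 − 18.4×1.1167 − 2 = 29.4 − 20.547 − 2 = 6.853 cmH2O.
C = Vt / 6.853 = 440 / 6.853 = 64.205 mL/cmH2O.

64.2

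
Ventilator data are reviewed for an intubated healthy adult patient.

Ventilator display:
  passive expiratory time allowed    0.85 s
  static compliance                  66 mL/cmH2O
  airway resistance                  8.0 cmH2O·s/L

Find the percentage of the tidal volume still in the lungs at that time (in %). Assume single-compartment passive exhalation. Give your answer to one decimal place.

20.0

τ = R × C = 8.0 × 66 mL/cmH2O = 8.0 × 0.066 L/cmH2O = 0.528 s.
Passive exhalation: V(t)/V₀ = e^(−t/τ) = e^(−0.85/0.528) = 0.1999.
Fraction remaining = 0.1999 → 19.99%.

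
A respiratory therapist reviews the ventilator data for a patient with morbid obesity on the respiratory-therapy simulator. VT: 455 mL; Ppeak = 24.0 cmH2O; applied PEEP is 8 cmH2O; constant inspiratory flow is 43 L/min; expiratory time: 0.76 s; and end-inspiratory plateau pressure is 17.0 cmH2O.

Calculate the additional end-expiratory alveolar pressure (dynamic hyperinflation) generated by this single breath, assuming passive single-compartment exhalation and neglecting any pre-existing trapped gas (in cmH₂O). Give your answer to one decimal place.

1.9

Flow: 43 L/min ÷ 60 = 0.7167 L/s.
R = (PIP − Pplat)/V̇ = (24.0 − 17.0) / 0.7167 = 7.0/0.7167 = 9.767 cmH2O·s/L.
C = Vt/(Pplat − PEEP) = 455.0 / (17.0 − 8) = 455.0/9.0 = 50.556 mL/cmH2O.
τ = R × C = 9.767 × 0.05056 L/cmH2O = 0.4938 s.
Fraction remaining = e^(−Te/τ) = e^(−0.76/0.4938) = 0.2146; trapped volume = 455.0 × 0.2146 = 97.643 mL.
Additional alveolar pressure from trapping ≈ V_trapped / C = 97.643 / 50.556 = 1.931 cmH2O.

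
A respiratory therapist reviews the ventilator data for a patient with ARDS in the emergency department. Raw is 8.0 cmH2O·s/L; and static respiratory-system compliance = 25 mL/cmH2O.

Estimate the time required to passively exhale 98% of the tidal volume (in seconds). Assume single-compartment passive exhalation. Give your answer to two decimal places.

τ = R × C = 8.0 × 25 mL/cmH2O = 8.0 × 0.025 L/cmH2O = 0.2 s.
Exhaled fraction f = 1 − e^(−t/τ) → t = −τ·ln(1 − f) = −0.2·ln(0.02) = 0.7824 s.

0.78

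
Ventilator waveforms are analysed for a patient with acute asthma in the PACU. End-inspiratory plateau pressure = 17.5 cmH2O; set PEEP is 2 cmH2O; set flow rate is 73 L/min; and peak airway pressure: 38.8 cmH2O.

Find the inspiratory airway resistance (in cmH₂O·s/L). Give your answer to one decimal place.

Flow: 73 L/min ÷ 60 = 1.2167 L/s.
Raw = (PIP − Pplat) / flow = (38.8 − 17.5) / 1.2167 = 21.3 / 1.2167 = 17.506 cmH2O·s/L.

17.5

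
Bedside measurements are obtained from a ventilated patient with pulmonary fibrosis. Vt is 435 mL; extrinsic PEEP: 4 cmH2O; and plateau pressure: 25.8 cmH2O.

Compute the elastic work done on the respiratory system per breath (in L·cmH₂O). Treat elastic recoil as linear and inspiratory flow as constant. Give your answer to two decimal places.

4.74

Elastic work ≈ ½ × (Pplat − PEEP) × Vt = 0.5 × (25.8 − 4) × 0.435 L = 0.5 × 21.8 × 0.435 = 4.742 L·cmH2O.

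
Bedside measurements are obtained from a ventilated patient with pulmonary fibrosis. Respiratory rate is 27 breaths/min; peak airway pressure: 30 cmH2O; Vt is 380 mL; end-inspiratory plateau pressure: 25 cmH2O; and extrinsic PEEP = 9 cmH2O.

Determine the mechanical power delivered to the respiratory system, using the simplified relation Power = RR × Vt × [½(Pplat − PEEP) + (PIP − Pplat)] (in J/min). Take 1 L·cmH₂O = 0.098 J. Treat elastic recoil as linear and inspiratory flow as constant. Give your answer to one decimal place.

13.1

Per-breath work = Vt × [½(Pplat−PEEP) + (PIP−Pplat)] = 0.380 × [0.5×16.0 + 5.0] = 0.380 × 13.0 = 4.94 L·cmH2O.
Power = 27 × 4.94 = 133.38 L·cmH2O/min.
× 0.098 J/(L·cmH2O) → 13.071 J/min.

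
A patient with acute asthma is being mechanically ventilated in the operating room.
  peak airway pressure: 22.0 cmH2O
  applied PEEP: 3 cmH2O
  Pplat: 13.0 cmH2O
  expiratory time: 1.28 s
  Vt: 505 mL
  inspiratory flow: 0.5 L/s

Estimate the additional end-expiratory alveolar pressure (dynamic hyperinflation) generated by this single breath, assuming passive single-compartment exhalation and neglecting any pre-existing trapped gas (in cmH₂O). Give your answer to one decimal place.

2.4

R = (PIP − Pplat)/V̇ = (22.0 − 13.0) / 0.5 = 9.0/0.5 = 18.0 cmH2O·s/L.
C = Vt/(Pplat − PEEP) = 505.0 / (13.0 − 3) = 505.0/10.0 = 50.5 mL/cmH2O.
τ = R × C = 18.0 × 0.0505 L/cmH2O = 0.909 s.
Fraction remaining = e^(−Te/τ) = e^(−1.28/0.909) = 0.2446; trapped volume = 505.0 × 0.2446 = 123.52 mL.
Additional alveolar pressure from trapping ≈ V_trapped / C = 123.52 / 50.5 = 2.446 cmH2O.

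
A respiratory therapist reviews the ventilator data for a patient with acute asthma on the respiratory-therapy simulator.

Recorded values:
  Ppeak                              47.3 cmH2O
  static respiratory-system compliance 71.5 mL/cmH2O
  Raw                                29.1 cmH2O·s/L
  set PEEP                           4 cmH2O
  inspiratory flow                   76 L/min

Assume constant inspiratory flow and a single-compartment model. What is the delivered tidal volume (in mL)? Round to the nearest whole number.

460

Flow: 76 L/min ÷ 60 = 1.2667 L/s.
Equation of motion (constant flow): PIP = Vt/C + R·V̇ + PEEP.
Vt/C = PIP − R·V̇ − PEEP = 47.3 − 36.861 − 4 = 6.439 cmH2O.
Vt = C × 6.439 = 71.5 × 6.439 = 460.39 mL.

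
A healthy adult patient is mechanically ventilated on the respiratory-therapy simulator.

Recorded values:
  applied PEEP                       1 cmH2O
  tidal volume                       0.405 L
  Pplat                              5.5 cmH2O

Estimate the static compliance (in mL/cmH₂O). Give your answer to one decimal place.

Cstat = Vt / (Pplat − PEEP) = 405 / (5.5 − 1) = 405 / 4.5 = 90.0 mL/cmH2O.

90.0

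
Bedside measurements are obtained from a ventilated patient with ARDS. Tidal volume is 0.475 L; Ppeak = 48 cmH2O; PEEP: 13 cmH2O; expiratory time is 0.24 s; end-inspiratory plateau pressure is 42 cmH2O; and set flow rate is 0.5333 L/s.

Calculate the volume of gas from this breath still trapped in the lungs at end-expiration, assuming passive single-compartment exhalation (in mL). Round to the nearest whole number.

R = (PIP − Pplat)/V̇ = (48 − 42) / 0.5333 = 6.0/0.5333 = 11.251 cmH2O·s/L.
C = Vt/(Pplat − PEEP) = 475.0 / (42 − 13) = 475.0/29.0 = 16.379 mL/cmH2O.
τ = R × C = 11.251 × 0.01638 L/cmH2O = 0.1843 s.
Fraction remaining = e^(−Te/τ) = e^(−0.24/0.1843) = 0.2719.
Trapped volume = 475.0 × 0.2719 = 129.15 mL.

129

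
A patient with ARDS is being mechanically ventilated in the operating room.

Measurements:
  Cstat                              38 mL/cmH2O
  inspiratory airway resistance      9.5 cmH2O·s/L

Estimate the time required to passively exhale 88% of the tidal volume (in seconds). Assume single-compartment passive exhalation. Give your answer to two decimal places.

0.77

τ = R × C = 9.5 × 38 mL/cmH2O = 9.5 × 0.038 L/cmH2O = 0.361 s.
Exhaled fraction f = 1 − e^(−t/τ) → t = −τ·ln(1 − f) = −0.361·ln(0.12) = 0.7654 s.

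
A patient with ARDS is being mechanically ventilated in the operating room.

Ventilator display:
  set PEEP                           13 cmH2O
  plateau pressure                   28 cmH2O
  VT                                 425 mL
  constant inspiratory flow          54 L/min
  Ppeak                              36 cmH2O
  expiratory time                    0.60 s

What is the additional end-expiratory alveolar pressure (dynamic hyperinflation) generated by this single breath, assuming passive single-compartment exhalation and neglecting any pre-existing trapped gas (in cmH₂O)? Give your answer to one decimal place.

1.4

Flow: 54 L/min ÷ 60 = 0.9 L/s.
R = (PIP − Pplat)/V̇ = (36 − 28) / 0.9 = 8.0/0.9 = 8.889 cmH2O·s/L.
C = Vt/(Pplat − PEEP) = 425.0 / (28 − 13) = 425.0/15.0 = 28.333 mL/cmH2O.
τ = R × C = 8.889 × 0.02833 L/cmH2O = 0.2518 s.
Fraction remaining = e^(−Te/τ) = e^(−0.60/0.2518) = 0.09229; trapped volume = 425.0 × 0.09229 = 39.223 mL.
Additional alveolar pressure from trapping ≈ V_trapped / C = 39.223 / 28.333 = 1.384 cmH2O.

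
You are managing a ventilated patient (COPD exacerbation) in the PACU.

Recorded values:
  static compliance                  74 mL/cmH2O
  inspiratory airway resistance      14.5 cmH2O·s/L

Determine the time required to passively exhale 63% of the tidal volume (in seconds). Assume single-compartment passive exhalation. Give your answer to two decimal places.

τ = R × C = 14.5 × 74 mL/cmH2O = 14.5 × 0.074 L/cmH2O = 1.073 s.
Exhaled fraction f = 1 − e^(−t/τ) → t = −τ·ln(1 − f) = −1.073·ln(0.37) = 1.067 s.

1.07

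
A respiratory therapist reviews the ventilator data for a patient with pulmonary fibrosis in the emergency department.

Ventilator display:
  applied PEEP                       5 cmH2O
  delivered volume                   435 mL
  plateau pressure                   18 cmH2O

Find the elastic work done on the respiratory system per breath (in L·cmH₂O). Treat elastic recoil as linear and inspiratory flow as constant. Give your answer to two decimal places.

2.83

Elastic work ≈ ½ × (Pplat − PEEP) × Vt = 0.5 × (18 − 5) × 0.435 L = 0.5 × 13.0 × 0.435 = 2.828 L·cmH2O.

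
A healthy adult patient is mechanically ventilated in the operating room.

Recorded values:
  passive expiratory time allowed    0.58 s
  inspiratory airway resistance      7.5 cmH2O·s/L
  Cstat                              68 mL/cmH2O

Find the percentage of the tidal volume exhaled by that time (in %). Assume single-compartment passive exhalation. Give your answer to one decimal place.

τ = R × C = 7.5 × 68 mL/cmH2O = 7.5 × 0.068 L/cmH2O = 0.51 s.
Passive exhalation: V(t)/V₀ = e^(−t/τ) = e^(−0.58/0.51) = 0.3207.
Fraction exhaled = 1 − 0.3207 = 0.6793 → 67.93%.

67.9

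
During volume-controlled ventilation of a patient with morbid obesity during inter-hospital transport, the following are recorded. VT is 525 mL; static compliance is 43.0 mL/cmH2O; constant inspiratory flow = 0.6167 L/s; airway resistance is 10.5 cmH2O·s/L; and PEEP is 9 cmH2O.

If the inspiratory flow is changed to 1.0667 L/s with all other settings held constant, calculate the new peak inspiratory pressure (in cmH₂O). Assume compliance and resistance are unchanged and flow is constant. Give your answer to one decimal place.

32.4

PIP = Vt/C + R·V̇ + PEEP (constant-flow equation of motion).
Only the resistive term changes: ΔPIP = R × ΔV̇ = 10.5 × (1.0667 − 0.6167) = 10.5 × 0.45 = 4.725 cmH2O.
Original PIP = 525/43.0 + 10.5×0.6167 + 9 = 27.685 cmH2O; new PIP = 27.685 + (4.725) = 32.41 cmH2O.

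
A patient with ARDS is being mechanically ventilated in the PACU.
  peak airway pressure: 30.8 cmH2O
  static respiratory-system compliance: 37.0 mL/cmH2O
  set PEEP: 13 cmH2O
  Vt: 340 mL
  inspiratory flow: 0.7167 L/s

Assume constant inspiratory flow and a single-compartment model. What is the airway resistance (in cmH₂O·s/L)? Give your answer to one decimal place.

Equation of motion (constant flow): PIP = Vt/C + R·V̇ + PEEP.
R·V̇ = PIP − Vt/C − PEEP = 30.8 − 340/37.0 − 13 = 30.8 − 9.189 − 13 = 8.611 cmH2O.
R = 8.611 / 0.7167 = 12.015 cmH2O·s/L.

12.0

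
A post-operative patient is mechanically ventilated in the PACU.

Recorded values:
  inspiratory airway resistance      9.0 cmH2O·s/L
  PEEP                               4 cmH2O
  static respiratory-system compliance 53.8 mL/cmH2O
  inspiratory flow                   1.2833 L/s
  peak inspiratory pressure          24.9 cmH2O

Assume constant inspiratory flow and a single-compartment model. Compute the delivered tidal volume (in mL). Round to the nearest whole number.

Equation of motion (constant flow): PIP = Vt/C + R·V̇ + PEEP.
Vt/C = PIP − R·V̇ − PEEP = 24.9 − 11.55 − 4 = 9.35 cmH2O.
Vt = C × 9.35 = 53.8 × 9.35 = 503.03 mL.

503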